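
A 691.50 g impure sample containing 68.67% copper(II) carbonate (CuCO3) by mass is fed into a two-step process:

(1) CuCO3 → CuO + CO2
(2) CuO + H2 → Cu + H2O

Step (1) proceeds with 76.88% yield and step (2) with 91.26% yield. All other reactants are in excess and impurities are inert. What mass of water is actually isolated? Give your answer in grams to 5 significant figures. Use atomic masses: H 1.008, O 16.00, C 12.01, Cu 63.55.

48.577 g

Pure CuCO3 = 691.50 × 0.6867 = 474.853 g.
M(CuCO3) = 63.55 + 12.01 + 3(16.00) = 123.56 g/mol.
M(H2O) = 2(1.008) + 16.00 = 18.016 g/mol.
n(CuCO3) = 474.853 / 123.56 = 3.84310 mol.
Step 1 (CuCO3:CuO = 1:1): theoretical n(CuO) = 3.84310 mol; at 76.88% yield, n(CuO) = 2.95457 mol.
Step 2 (CuO:H2O = 1:1): theoretical n(H2O) = 2.95457 mol, so theoretical mass = 2.95457 × 18.016 = 53.2296 g.
At 91.26% yield, actual mass of H2O = 53.2296 × 0.9126 = 48.5773 g.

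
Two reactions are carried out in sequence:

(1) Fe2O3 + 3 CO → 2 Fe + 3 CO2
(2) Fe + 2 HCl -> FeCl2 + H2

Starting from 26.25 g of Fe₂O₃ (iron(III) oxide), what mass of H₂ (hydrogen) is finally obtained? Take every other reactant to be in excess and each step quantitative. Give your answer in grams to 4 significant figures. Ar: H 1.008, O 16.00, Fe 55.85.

0.6627 g

M(Fe2O3) = 2(55.85) + 3(16.00) = 159.70 g/mol.
M(H2) = 2(1.008) = 2.016 g/mol.
n(Fe2O3) = 26.250 / 159.70 = 0.16437 mol.
Step 1 gives a 1:2 ratio of Fe2O3 to Fe, so n(Fe) = 0.32874 mol.
In step 2 the Fe:H2 ratio is 1:1, so n(H2) = 0.32874 mol.
Mass of H2 = 0.32874 × 2.016 = 0.66274 g.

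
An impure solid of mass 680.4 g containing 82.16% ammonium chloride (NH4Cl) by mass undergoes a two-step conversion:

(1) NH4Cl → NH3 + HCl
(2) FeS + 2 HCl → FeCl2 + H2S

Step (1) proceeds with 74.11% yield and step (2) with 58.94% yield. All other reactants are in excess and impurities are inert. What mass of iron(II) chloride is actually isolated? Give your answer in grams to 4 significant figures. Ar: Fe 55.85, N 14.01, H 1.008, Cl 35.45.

Pure NH4Cl = 680.4 × 0.8216 = 559.02 g.
M(NH4Cl) = 14.01 + 4(1.008) + 35.45 = 53.492 g/mol.
M(FeCl2) = 55.85 + 2(35.45) = 126.75 g/mol.
n(NH4Cl) = 559.02 / 53.492 = 10.450 mol.
Step 1 (NH4Cl:HCl = 1:1): theoretical n(HCl) = 10.450 mol; at 74.11% yield, n(HCl) = 7.7448 mol.
Step 2 (HCl:FeCl2 = 2:1): theoretical n(FeCl2) = 3.8724 mol, so theoretical mass = 3.8724 × 126.75 = 490.83 g.
At 58.94% yield, actual mass of FeCl2 = 490.83 × 0.5894 = 289.29 g.

289.3 g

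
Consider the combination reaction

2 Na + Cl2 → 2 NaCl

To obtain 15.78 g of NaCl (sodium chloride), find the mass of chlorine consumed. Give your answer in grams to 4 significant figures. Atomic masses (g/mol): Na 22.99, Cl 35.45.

9.572 g

M(NaCl) = 22.99 + 35.45 = 58.44 g/mol.
M(Cl2) = 2(35.45) = 70.90 g/mol.
n(NaCl) = 15.780 g / 58.44 g/mol = 0.27002 mol.
From the equation the NaCl:Cl2 mole ratio is 2:1, so n(Cl2) = 0.27002 × 1/2 = 0.13501 mol.
Mass of Cl2 = 0.13501 mol × 70.90 g/mol = 9.5722 g.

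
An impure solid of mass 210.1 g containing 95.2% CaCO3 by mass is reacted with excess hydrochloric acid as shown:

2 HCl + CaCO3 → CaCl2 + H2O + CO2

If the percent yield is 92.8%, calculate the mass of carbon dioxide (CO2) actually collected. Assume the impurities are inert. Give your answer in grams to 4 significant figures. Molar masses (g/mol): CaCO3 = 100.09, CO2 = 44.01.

Pure CaCO3 available = 210.1 g × 0.952 = 200.02 g.
n(CaCO3) = 200.02 g / 100.09 g/mol = 1.9984 mol.
From the equation the CaCO3:CO2 mole ratio is 1:1, so n(CO2) = 1.9984 × 1/1 = 1.9984 mol.
Mass of CO2 = 1.9984 mol × 44.01 g/mol = 87.948 g.
Actual mass collected = 87.948 g × 0.928 = 81.615 g.

81.62 g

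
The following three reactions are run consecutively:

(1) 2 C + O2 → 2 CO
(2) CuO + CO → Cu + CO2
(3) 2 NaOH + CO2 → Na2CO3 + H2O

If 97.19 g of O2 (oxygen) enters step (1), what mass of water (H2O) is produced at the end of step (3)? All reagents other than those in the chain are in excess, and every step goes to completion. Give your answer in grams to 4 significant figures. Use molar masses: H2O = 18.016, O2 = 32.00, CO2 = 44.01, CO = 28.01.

109.4 g

n(O2) = 97.19 / 32.00 = 3.0372 mol.
Reaction (1): O2→CO ratio 1:2 ⇒ n(CO) = 6.0744 mol.
Reaction (2): CO→CO2 ratio 1:1 ⇒ n(CO2) = 6.0744 mol.
Reaction (3): CO2→H2O ratio 1:1 ⇒ n(H2O) = 6.0744 mol.
Mass of H2O = 6.0744 × 18.016 = 109.44 g.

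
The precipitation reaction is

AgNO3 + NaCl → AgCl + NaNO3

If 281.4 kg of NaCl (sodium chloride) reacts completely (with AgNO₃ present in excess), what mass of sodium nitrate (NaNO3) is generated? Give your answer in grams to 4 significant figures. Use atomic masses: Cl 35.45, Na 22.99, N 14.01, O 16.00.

409300 g

M(NaCl) = 22.99 + 35.45 = 58.44 g/mol.
M(NaNO3) = 22.99 + 14.01 + 3(16.00) = 85.00 g/mol.
Convert: 281.4 kg = 281400 g.
n(NaCl) = 281400 g / 58.44 g/mol = 4815.2 mol.
From the equation the NaCl:NaNO3 mole ratio is 1:1, so n(NaNO3) = 4815.2 × 1/1 = 4815.2 mol.
Mass of NaNO3 = 4815.2 mol × 85.00 g/mol = 409290 g.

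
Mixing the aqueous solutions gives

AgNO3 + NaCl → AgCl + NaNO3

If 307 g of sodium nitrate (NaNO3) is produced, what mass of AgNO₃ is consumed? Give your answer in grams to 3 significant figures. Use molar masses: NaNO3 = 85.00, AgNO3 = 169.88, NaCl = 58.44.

n(NaNO3) = 307.0 g / 85.00 g/mol = 3.612 mol.
From the equation the NaNO3:AgNO3 mole ratio is 1:1, so n(AgNO3) = 3.612 × 1/1 = 3.612 mol.
Mass of AgNO3 = 3.612 mol × 169.88 g/mol = 613.6 g.

614 g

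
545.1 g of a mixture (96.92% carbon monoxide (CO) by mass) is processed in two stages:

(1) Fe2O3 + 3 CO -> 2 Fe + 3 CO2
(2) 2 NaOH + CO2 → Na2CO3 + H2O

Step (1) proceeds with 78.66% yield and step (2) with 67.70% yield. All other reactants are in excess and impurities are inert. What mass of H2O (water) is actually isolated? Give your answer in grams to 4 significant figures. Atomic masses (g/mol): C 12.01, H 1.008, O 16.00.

181.0 g

Pure CO = 545.1 × 0.9692 = 528.31 g.
M(CO) = 12.01 + 16.00 = 28.01 g/mol.
M(H2O) = 2(1.008) + 16.00 = 18.016 g/mol.
n(CO) = 528.31 / 28.01 = 18.862 mol.
Step 1 (CO:CO2 = 3:3): theoretical n(CO2) = 18.862 mol; at 78.66% yield, n(CO2) = 14.836 mol.
Step 2 (CO2:H2O = 1:1): theoretical n(H2O) = 14.836 mol, so theoretical mass = 14.836 × 18.016 = 267.29 g.
At 67.70% yield, actual mass of H2O = 267.29 × 0.6770 = 180.96 g.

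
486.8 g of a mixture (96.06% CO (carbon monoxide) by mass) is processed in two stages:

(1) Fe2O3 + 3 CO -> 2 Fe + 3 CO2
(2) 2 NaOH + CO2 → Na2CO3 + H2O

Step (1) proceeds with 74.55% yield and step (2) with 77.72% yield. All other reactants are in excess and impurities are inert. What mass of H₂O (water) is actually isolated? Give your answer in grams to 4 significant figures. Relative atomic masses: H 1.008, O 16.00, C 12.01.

174.3 g

Pure CO = 486.8 × 0.9606 = 467.62 g.
M(CO) = 12.01 + 16.00 = 28.01 g/mol.
M(H2O) = 2(1.008) + 16.00 = 18.016 g/mol.
n(CO) = 467.62 / 28.01 = 16.695 mol.
Step 1 (CO:CO2 = 3:3): theoretical n(CO2) = 16.695 mol; at 74.55% yield, n(CO2) = 12.446 mol.
Step 2 (CO2:H2O = 1:1): theoretical n(H2O) = 12.446 mol, so theoretical mass = 12.446 × 18.016 = 224.23 g.
At 77.72% yield, actual mass of H2O = 224.23 × 0.7772 = 174.27 g.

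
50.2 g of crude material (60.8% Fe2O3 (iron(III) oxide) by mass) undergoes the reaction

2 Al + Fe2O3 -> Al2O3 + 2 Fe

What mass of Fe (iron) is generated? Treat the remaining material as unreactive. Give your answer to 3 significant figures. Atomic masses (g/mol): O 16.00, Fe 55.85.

Mass of pure Fe2O3 = 50.2 g × 0.608 = 30.52 g.
M(Fe2O3) = 2(55.85) + 3(16.00) = 159.70 g/mol.
M(Fe) = 55.85 g/mol.
n(Fe2O3) = 30.52 g / 159.70 g/mol = 0.1911 mol.
From the equation the Fe2O3:Fe mole ratio is 1:2, so n(Fe) = 0.1911 × 2/1 = 0.3822 mol.
Mass of Fe = 0.3822 mol × 55.85 g/mol = 21.35 g.

21.3 g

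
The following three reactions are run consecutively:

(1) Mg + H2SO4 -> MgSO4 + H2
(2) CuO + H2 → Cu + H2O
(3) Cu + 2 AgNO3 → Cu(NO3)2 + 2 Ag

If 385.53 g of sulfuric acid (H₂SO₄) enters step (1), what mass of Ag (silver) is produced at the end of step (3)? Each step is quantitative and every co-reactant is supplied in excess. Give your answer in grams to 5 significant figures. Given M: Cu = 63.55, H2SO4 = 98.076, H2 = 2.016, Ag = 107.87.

n(H2SO4) = 385.53 / 98.076 = 3.93093 mol.
Reaction (1): H2SO4→H2 ratio 1:1 ⇒ n(H2) = 3.93093 mol.
Reaction (2): H2→Cu ratio 1:1 ⇒ n(Cu) = 3.93093 mol.
Reaction (3): Cu→Ag ratio 1:2 ⇒ n(Ag) = 7.86186 mol.
Mass of Ag = 7.86186 × 107.87 = 848.059 g.

848.06 g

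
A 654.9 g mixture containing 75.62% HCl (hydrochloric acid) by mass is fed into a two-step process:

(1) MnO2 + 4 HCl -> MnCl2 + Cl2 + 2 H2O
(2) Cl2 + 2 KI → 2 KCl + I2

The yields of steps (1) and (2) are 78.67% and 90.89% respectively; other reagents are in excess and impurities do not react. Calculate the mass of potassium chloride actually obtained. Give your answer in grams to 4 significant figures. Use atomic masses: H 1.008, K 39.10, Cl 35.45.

362.0 g

Pure HCl = 654.9 × 0.7562 = 495.24 g.
M(HCl) = 1.008 + 35.45 = 36.458 g/mol.
M(KCl) = 39.10 + 35.45 = 74.55 g/mol.
n(HCl) = 495.24 / 36.458 = 13.584 mol.
Step 1 (HCl:Cl2 = 4:1): theoretical n(Cl2) = 3.3959 mol; at 78.67% yield, n(Cl2) = 2.6716 mol.
Step 2 (Cl2:KCl = 1:2): theoretical n(KCl) = 5.3432 mol, so theoretical mass = 5.3432 × 74.55 = 398.33 g.
At 90.89% yield, actual mass of KCl = 398.33 × 0.9089 = 362.04 g.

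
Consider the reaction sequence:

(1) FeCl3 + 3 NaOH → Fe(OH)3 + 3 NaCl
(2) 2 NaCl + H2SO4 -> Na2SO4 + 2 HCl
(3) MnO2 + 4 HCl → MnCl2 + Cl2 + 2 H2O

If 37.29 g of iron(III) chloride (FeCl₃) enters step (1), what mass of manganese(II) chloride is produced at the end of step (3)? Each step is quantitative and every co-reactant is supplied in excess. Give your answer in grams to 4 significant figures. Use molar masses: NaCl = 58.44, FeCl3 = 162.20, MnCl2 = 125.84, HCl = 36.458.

21.70 g

n(FeCl3) = 37.29 / 162.20 = 0.22990 mol.
Reaction (1): FeCl3→NaCl ratio 1:3 ⇒ n(NaCl) = 0.68970 mol.
Reaction (2): NaCl→HCl ratio 2:2 ⇒ n(HCl) = 0.68970 mol.
Reaction (3): HCl→MnCl2 ratio 4:1 ⇒ n(MnCl2) = 0.17243 mol.
Mass of MnCl2 = 0.17243 × 125.84 = 21.698 g.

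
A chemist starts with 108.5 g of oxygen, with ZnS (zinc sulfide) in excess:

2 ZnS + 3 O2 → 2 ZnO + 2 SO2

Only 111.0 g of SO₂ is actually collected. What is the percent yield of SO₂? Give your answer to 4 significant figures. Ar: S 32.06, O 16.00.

M(O2) = 2(16.00) = 32.00 g/mol.
M(SO2) = 32.06 + 2(16.00) = 64.06 g/mol.
n(O2) = 108.50 g / 32.00 g/mol = 3.3906 mol.
From the equation the O2:SO2 mole ratio is 3:2, so n(SO2) = 3.3906 × 2/3 = 2.2604 mol.
Mass of SO2 = 2.2604 mol × 64.06 g/mol = 144.80 g.
This is the theoretical yield. Percent yield = 111.0 g / 144.80 g × 100% = 76.656%.

76.66 %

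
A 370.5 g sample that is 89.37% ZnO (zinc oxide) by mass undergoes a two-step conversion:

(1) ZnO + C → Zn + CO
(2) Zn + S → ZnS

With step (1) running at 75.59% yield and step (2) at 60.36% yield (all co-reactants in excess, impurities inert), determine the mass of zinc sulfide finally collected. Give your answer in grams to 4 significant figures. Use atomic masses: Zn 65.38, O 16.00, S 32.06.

Pure ZnO = 370.5 × 0.8937 = 331.12 g.
M(ZnO) = 65.38 + 16.00 = 81.38 g/mol.
M(ZnS) = 65.38 + 32.06 = 97.44 g/mol.
n(ZnO) = 331.12 / 81.38 = 4.0688 mol.
Step 1 (ZnO:Zn = 1:1): theoretical n(Zn) = 4.0688 mol; at 75.59% yield, n(Zn) = 3.0756 mol.
Step 2 (Zn:ZnS = 1:1): theoretical n(ZnS) = 3.0756 mol, so theoretical mass = 3.0756 × 97.44 = 299.68 g.
At 60.36% yield, actual mass of ZnS = 299.68 × 0.6036 = 180.89 g.

180.9 g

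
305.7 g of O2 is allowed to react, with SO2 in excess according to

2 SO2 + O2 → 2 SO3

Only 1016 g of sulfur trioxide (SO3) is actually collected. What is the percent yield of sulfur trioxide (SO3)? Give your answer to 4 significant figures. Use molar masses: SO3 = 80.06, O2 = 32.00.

66.42 %

n(O2) = 305.70 g / 32.00 g/mol = 9.5531 mol.
From the equation the O2:SO3 mole ratio is 1:2, so n(SO3) = 9.5531 × 2/1 = 19.106 mol.
Mass of SO3 = 19.106 mol × 80.06 g/mol = 1529.6 g.
This is the theoretical yield. Percent yield = 1016 g / 1529.6 g × 100% = 66.421%.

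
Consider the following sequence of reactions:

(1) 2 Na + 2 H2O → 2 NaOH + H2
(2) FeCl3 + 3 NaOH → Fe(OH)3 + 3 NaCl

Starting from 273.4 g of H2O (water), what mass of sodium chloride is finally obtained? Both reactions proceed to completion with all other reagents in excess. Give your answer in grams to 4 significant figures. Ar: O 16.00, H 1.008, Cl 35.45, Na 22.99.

886.9 g

M(H2O) = 2(1.008) + 16.00 = 18.016 g/mol.
M(NaCl) = 22.99 + 35.45 = 58.44 g/mol.
n(H2O) = 273.40 / 18.016 = 15.175 mol.
Step 1 gives a 2:2 ratio of H2O to NaOH, so n(NaOH) = 15.175 mol.
In step 2 the NaOH:NaCl ratio is 3:3, so n(NaCl) = 15.175 mol.
Mass of NaCl = 15.175 × 58.44 = 886.85 g.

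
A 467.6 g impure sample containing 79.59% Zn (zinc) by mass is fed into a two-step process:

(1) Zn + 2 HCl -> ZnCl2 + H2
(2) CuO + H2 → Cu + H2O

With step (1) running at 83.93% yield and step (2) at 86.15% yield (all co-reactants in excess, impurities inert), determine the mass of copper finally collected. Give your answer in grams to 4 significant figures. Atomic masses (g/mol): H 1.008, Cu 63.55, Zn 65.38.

Pure Zn = 467.6 × 0.7959 = 372.16 g.
M(Zn) = 65.38 g/mol.
M(Cu) = 63.55 g/mol.
n(Zn) = 372.16 / 65.38 = 5.6923 mol.
Step 1 (Zn:H2 = 1:1): theoretical n(H2) = 5.6923 mol; at 83.93% yield, n(H2) = 4.7776 mol.
Step 2 (H2:Cu = 1:1): theoretical n(Cu) = 4.7776 mol, so theoretical mass = 4.7776 × 63.55 = 303.61 g.
At 86.15% yield, actual mass of Cu = 303.61 × 0.8615 = 261.56 g.

261.6 g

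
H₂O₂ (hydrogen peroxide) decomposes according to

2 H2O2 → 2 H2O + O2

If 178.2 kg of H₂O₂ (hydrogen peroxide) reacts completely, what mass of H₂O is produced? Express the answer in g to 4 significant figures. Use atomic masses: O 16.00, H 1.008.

94380 g

M(H2O2) = 2(1.008) + 2(16.00) = 34.016 g/mol.
M(H2O) = 2(1.008) + 16.00 = 18.016 g/mol.
Convert: 178.2 kg = 178200 g.
n(H2O2) = 178200 g / 34.016 g/mol = 5238.7 mol.
From the equation the H2O2:H2O mole ratio is 2:2, so n(H2O) = 5238.7 × 2/2 = 5238.7 mol.
Mass of H2O = 5238.7 mol × 18.016 g/mol = 94381 g.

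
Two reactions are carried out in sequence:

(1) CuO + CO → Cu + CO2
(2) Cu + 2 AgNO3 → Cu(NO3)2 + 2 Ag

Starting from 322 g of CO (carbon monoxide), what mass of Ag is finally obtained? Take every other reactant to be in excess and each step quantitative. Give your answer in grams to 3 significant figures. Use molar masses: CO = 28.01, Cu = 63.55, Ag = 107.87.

2480 g

n(CO) = 322.0 / 28.01 = 11.50 mol.
Step 1 gives a 1:1 ratio of CO to Cu, so n(Cu) = 11.50 mol.
In step 2 the Cu:Ag ratio is 1:2, so n(Ag) = 22.99 mol.
Mass of Ag = 22.99 × 107.87 = 2480 g.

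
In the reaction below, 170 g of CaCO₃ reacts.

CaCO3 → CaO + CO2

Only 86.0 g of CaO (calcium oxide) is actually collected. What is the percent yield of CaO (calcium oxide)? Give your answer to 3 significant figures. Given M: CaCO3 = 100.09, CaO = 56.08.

90.3 %

n(CaCO3) = 170.0 g / 100.09 g/mol = 1.698 mol.
From the equation the CaCO3:CaO mole ratio is 1:1, so n(CaO) = 1.698 × 1/1 = 1.698 mol.
Mass of CaO = 1.698 mol × 56.08 g/mol = 95.25 g.
This is the theoretical yield. Percent yield = 86.0 g / 95.25 g × 100% = 90.29%.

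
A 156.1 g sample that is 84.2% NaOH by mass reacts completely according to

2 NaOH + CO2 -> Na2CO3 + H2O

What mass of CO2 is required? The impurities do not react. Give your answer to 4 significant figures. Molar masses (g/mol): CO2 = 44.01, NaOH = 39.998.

72.31 g

Mass of pure NaOH = 156.1 g × 0.842 = 131.44 g.
n(NaOH) = 131.44 g / 39.998 g/mol = 3.2861 mol.
From the equation the NaOH:CO2 mole ratio is 2:1, so n(CO2) = 3.2861 × 1/2 = 1.6430 mol.
Mass of CO2 = 1.6430 mol × 44.01 g/mol = 72.310 g.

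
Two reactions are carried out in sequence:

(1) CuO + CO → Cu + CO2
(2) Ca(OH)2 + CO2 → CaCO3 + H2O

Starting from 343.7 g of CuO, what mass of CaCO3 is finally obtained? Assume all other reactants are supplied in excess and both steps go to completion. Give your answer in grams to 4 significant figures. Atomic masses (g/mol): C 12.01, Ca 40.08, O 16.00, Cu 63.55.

432.4 g

M(CuO) = 63.55 + 16.00 = 79.55 g/mol.
M(CaCO3) = 40.08 + 12.01 + 3(16.00) = 100.09 g/mol.
n(CuO) = 343.70 / 79.55 = 4.3206 mol.
Step 1 gives a 1:1 ratio of CuO to CO2, so n(CO2) = 4.3206 mol.
In step 2 the CO2:CaCO3 ratio is 1:1, so n(CaCO3) = 4.3206 mol.
Mass of CaCO3 = 4.3206 × 100.09 = 432.44 g.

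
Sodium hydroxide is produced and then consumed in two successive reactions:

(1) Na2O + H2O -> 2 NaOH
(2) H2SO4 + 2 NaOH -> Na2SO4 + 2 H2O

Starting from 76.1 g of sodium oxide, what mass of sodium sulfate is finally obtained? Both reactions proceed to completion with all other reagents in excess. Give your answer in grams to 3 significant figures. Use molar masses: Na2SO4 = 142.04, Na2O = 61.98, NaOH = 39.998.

174 g

n(Na2O) = 76.10 / 61.98 = 1.228 mol.
Step 1 gives a 1:2 ratio of Na2O to NaOH, so n(NaOH) = 2.456 mol.
In step 2 the NaOH:Na2SO4 ratio is 2:1, so n(Na2SO4) = 1.228 mol.
Mass of Na2SO4 = 1.228 × 142.04 = 174.4 g.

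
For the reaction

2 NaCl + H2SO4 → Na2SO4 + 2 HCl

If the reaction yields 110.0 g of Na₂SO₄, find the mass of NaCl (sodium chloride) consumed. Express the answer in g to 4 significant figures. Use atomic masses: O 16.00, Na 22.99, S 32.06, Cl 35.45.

90.52 g

M(Na2SO4) = 2(22.99) + 32.06 + 4(16.00) = 142.04 g/mol.
M(NaCl) = 22.99 + 35.45 = 58.44 g/mol.
n(Na2SO4) = 110.00 g / 142.04 g/mol = 0.77443 mol.
From the equation the Na2SO4:NaCl mole ratio is 1:2, so n(NaCl) = 0.77443 × 2/1 = 1.5489 mol.
Mass of NaCl = 1.5489 mol × 58.44 g/mol = 90.515 g.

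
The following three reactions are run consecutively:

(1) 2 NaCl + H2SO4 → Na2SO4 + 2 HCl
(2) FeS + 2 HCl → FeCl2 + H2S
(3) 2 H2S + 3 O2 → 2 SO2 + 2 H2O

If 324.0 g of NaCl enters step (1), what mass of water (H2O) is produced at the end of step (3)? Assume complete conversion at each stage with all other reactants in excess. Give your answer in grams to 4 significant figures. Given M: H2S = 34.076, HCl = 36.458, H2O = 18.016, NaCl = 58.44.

49.94 g

n(NaCl) = 324.0 / 58.44 = 5.5441 mol.
Reaction (1): NaCl→HCl ratio 2:2 ⇒ n(HCl) = 5.5441 mol.
Reaction (2): HCl→H2S ratio 2:1 ⇒ n(H2S) = 2.7721 mol.
Reaction (3): H2S→H2O ratio 2:2 ⇒ n(H2O) = 2.7721 mol.
Mass of H2O = 2.7721 × 18.016 = 49.942 g.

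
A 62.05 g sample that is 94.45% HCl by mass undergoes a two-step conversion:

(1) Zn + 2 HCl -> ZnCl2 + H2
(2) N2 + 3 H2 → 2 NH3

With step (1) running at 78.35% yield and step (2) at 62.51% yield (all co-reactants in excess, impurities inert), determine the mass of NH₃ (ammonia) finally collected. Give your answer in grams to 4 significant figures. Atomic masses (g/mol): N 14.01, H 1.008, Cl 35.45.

Pure HCl = 62.05 × 0.9445 = 58.606 g.
M(HCl) = 1.008 + 35.45 = 36.458 g/mol.
M(NH3) = 14.01 + 3(1.008) = 17.034 g/mol.
n(HCl) = 58.606 / 36.458 = 1.6075 mol.
Step 1 (HCl:H2 = 2:1): theoretical n(H2) = 0.80375 mol; at 78.35% yield, n(H2) = 0.62974 mol.
Step 2 (H2:NH3 = 3:2): theoretical n(NH3) = 0.41983 mol, so theoretical mass = 0.41983 × 17.034 = 7.1513 g.
At 62.51% yield, actual mass of NH3 = 7.1513 × 0.6251 = 4.4703 g.

4.470 g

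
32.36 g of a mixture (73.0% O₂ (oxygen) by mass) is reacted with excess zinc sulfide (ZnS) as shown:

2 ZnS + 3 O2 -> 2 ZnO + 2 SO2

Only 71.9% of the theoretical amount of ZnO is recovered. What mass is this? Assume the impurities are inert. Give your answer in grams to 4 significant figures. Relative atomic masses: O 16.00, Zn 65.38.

Pure O2 available = 32.36 g × 0.730 = 23.623 g.
M(O2) = 2(16.00) = 32.00 g/mol.
M(ZnO) = 65.38 + 16.00 = 81.38 g/mol.
n(O2) = 23.623 g / 32.00 g/mol = 0.73821 mol.
From the equation the O2:ZnO mole ratio is 3:2, so n(ZnO) = 0.73821 × 2/3 = 0.49214 mol.
Mass of ZnO = 0.49214 mol × 81.38 g/mol = 40.050 g.
Actual mass collected = 40.050 g × 0.719 = 28.796 g.

28.80 g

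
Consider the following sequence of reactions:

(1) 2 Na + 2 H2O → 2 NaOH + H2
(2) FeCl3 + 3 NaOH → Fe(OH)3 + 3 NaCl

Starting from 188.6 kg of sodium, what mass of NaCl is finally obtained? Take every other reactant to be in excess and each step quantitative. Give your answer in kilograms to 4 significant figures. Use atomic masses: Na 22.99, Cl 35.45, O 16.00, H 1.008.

479.4 kg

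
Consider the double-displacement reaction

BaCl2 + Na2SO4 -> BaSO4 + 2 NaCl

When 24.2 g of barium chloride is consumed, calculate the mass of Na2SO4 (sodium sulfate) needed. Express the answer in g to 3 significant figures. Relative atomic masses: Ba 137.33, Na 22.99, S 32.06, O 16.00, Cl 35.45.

16.5 g

M(BaCl2) = 137.33 + 2(35.45) = 208.23 g/mol.
M(Na2SO4) = 2(22.99) + 32.06 + 4(16.00) = 142.04 g/mol.
n(BaCl2) = 24.20 g / 208.23 g/mol = 0.1162 mol.
From the equation the BaCl2:Na2SO4 mole ratio is 1:1, so n(Na2SO4) = 0.1162 × 1/1 = 0.1162 mol.
Mass of Na2SO4 = 0.1162 mol × 142.04 g/mol = 16.51 g.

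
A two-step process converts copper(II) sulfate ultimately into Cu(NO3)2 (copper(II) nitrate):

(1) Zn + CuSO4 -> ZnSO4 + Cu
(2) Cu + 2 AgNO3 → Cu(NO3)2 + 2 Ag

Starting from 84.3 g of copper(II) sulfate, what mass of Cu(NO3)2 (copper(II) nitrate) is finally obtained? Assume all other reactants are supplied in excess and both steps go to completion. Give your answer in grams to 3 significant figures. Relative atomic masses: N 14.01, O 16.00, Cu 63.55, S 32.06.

99.1 g

M(CuSO4) = 63.55 + 32.06 + 4(16.00) = 159.61 g/mol.
M(Cu(NO3)2) = 63.55 + 2(14.01) + 6(16.00) = 187.57 g/mol.
n(CuSO4) = 84.30 / 159.61 = 0.5282 mol.
Step 1 gives a 1:1 ratio of CuSO4 to Cu, so n(Cu) = 0.5282 mol.
In step 2 the Cu:Cu(NO3)2 ratio is 1:1, so n(Cu(NO3)2) = 0.5282 mol.
Mass of Cu(NO3)2 = 0.5282 × 187.57 = 99.07 g.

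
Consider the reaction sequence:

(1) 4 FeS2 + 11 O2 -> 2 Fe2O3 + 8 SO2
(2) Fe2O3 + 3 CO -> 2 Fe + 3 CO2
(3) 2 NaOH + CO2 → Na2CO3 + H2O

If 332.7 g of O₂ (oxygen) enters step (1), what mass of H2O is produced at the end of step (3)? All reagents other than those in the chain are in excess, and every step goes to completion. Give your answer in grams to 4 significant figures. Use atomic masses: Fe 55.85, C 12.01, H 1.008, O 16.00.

M(O2) = 2(16.00) = 32.00 g/mol.
M(H2O) = 2(1.008) + 16.00 = 18.016 g/mol.
n(O2) = 332.7 / 32.00 = 10.397 mol.
Reaction (1): O2→Fe2O3 ratio 11:2 ⇒ n(Fe2O3) = 1.8903 mol.
Reaction (2): Fe2O3→CO2 ratio 1:3 ⇒ n(CO2) = 5.6710 mol.
Reaction (3): CO2→H2O ratio 1:1 ⇒ n(H2O) = 5.6710 mol.
Mass of H2O = 5.6710 × 18.016 = 102.17 g.

102.2 g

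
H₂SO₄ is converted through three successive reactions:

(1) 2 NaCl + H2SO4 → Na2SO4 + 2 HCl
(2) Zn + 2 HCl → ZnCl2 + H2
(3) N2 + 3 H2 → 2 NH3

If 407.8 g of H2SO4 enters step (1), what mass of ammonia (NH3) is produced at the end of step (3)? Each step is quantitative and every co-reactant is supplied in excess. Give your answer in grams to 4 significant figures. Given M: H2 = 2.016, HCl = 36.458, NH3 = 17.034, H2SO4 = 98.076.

n(H2SO4) = 407.8 / 98.076 = 4.1580 mol.
Reaction (1): H2SO4→HCl ratio 1:2 ⇒ n(HCl) = 8.3160 mol.
Reaction (2): HCl→H2 ratio 2:1 ⇒ n(H2) = 4.1580 mol.
Reaction (3): H2→NH3 ratio 3:2 ⇒ n(NH3) = 2.7720 mol.
Mass of NH3 = 2.7720 × 17.034 = 47.218 g.

47.22 g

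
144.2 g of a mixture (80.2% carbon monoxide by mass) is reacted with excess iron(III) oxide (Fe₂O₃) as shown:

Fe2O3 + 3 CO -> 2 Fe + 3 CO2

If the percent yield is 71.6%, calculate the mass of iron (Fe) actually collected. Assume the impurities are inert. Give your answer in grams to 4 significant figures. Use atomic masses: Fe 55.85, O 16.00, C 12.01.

110.1 g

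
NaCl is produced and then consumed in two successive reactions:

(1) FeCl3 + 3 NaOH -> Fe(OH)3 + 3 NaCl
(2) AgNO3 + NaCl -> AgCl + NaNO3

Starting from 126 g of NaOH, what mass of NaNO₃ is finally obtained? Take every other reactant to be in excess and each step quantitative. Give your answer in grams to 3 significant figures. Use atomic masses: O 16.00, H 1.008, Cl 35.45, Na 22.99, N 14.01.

M(NaOH) = 22.99 + 16.00 + 1.008 = 39.998 g/mol.
M(NaNO3) = 22.99 + 14.01 + 3(16.00) = 85.00 g/mol.
n(NaOH) = 126.0 / 39.998 = 3.150 mol.
Step 1 gives a 3:3 ratio of NaOH to NaCl, so n(NaCl) = 3.150 mol.
In step 2 the NaCl:NaNO3 ratio is 1:1, so n(NaNO3) = 3.150 mol.
Mass of NaNO3 = 3.150 × 85.00 = 267.8 g.

268 g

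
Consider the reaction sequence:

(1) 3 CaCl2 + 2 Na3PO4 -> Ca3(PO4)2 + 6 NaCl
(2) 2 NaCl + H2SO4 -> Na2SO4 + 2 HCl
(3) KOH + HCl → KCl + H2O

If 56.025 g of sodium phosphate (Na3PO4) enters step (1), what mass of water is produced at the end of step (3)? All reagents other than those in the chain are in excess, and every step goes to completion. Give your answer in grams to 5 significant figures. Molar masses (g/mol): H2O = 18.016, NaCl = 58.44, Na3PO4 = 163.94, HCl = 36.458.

18.470 g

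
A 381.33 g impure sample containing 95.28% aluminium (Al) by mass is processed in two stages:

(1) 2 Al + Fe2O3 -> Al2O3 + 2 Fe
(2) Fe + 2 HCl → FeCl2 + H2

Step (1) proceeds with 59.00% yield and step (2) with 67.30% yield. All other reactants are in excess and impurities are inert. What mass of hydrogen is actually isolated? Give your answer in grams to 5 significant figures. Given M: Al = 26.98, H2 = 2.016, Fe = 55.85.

Pure Al = 381.33 × 0.9528 = 363.331 g.
n(Al) = 363.331 / 26.98 = 13.4667 mol.
Step 1 (Al:Fe = 2:2): theoretical n(Fe) = 13.4667 mol; at 59.00% yield, n(Fe) = 7.94535 mol.
Step 2 (Fe:H2 = 1:1): theoretical n(H2) = 7.94535 mol, so theoretical mass = 7.94535 × 2.016 = 16.0178 g.
At 67.30% yield, actual mass of H2 = 16.0178 × 0.6730 = 10.7800 g.

10.780 g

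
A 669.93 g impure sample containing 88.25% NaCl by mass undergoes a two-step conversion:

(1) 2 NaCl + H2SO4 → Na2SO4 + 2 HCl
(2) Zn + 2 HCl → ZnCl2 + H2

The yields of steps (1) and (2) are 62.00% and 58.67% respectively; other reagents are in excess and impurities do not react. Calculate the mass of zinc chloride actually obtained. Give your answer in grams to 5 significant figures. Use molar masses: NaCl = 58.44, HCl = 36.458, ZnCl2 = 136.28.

250.75 g

Pure NaCl = 669.93 × 0.8825 = 591.213 g.
n(NaCl) = 591.213 / 58.44 = 10.1166 mol.
Step 1 (NaCl:HCl = 2:2): theoretical n(HCl) = 10.1166 mol; at 62.00% yield, n(HCl) = 6.27228 mol.
Step 2 (HCl:ZnCl2 = 2:1): theoretical n(ZnCl2) = 3.13614 mol, so theoretical mass = 3.13614 × 136.28 = 427.393 g.
At 58.67% yield, actual mass of ZnCl2 = 427.393 × 0.5867 = 250.752 g.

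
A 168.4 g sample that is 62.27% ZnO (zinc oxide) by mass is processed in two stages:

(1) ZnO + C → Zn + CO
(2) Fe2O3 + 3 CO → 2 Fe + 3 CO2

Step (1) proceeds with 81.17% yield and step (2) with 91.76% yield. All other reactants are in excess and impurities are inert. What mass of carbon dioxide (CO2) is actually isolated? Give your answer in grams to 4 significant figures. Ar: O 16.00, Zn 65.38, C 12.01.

Pure ZnO = 168.4 × 0.6227 = 104.86 g.
M(ZnO) = 65.38 + 16.00 = 81.38 g/mol.
M(CO2) = 12.01 + 2(16.00) = 44.01 g/mol.
n(ZnO) = 104.86 / 81.38 = 1.2886 mol.
Step 1 (ZnO:CO = 1:1): theoretical n(CO) = 1.2886 mol; at 81.17% yield, n(CO) = 1.0459 mol.
Step 2 (CO:CO2 = 3:3): theoretical n(CO2) = 1.0459 mol, so theoretical mass = 1.0459 × 44.01 = 46.031 g.
At 91.76% yield, actual mass of CO2 = 46.031 × 0.9176 = 42.238 g.

42.24 g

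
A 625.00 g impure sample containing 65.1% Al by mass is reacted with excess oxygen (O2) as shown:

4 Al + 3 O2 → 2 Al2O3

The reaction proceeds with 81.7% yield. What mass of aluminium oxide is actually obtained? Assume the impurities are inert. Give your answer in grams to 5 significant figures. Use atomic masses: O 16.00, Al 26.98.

628.12 g

Pure Al available = 625.00 g × 0.651 = 406.875 g.
M(Al) = 26.98 g/mol.
M(Al2O3) = 2(26.98) + 3(16.00) = 101.96 g/mol.
n(Al) = 406.875 g / 26.98 g/mol = 15.0806 mol.
From the equation the Al:Al2O3 mole ratio is 4:2, so n(Al2O3) = 15.0806 × 2/4 = 7.54031 mol.
Mass of Al2O3 = 7.54031 mol × 101.96 g/mol = 768.810 g.
Actual mass collected = 768.810 g × 0.817 = 628.118 g.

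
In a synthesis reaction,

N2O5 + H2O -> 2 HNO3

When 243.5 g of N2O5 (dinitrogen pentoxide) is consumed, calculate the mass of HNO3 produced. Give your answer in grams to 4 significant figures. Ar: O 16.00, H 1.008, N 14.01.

284.1 g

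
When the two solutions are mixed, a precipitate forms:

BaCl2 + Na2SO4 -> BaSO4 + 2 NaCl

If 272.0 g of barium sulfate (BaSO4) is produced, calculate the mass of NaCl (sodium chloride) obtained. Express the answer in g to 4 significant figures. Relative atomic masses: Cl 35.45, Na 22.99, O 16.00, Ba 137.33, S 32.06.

M(BaSO4) = 137.33 + 32.06 + 4(16.00) = 233.39 g/mol.
M(NaCl) = 22.99 + 35.45 = 58.44 g/mol.
n(BaSO4) = 272.00 g / 233.39 g/mol = 1.1654 mol.
From the equation the BaSO4:NaCl mole ratio is 1:2, so n(NaCl) = 1.1654 × 2/1 = 2.3309 mol.
Mass of NaCl = 2.3309 mol × 58.44 g/mol = 136.22 g.

136.2 g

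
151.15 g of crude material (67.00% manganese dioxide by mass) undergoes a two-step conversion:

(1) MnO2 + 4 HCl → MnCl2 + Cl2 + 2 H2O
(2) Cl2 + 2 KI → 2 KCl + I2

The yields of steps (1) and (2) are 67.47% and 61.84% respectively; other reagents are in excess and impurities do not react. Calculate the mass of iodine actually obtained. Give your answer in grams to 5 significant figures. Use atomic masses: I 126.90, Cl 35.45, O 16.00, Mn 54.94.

Pure MnO2 = 151.15 × 0.6700 = 101.271 g.
M(MnO2) = 54.94 + 2(16.00) = 86.94 g/mol.
M(I2) = 2(126.90) = 253.80 g/mol.
n(MnO2) = 101.271 / 86.94 = 1.16483 mol.
Step 1 (MnO2:Cl2 = 1:1): theoretical n(Cl2) = 1.16483 mol; at 67.47% yield, n(Cl2) = 0.785912 mol.
Step 2 (Cl2:I2 = 1:1): theoretical n(I2) = 0.785912 mol, so theoretical mass = 0.785912 × 253.80 = 199.465 g.
At 61.84% yield, actual mass of I2 = 199.465 × 0.6184 = 123.349 g.

123.35 g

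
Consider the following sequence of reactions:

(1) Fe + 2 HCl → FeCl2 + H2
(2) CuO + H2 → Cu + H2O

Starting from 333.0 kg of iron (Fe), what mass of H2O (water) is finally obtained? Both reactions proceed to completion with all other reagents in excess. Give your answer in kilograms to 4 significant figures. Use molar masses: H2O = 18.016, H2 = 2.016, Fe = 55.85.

107.4 kg

333.0 kg = 333000 g.
n(Fe) = 333000 / 55.85 = 5962.4 mol.
Step 1 gives a 1:1 ratio of Fe to H2, so n(H2) = 5962.4 mol.
In step 2 the H2:H2O ratio is 1:1, so n(H2O) = 5962.4 mol.
Mass of H2O = 5962.4 × 18.016 = 107420 g = 107.4 kg.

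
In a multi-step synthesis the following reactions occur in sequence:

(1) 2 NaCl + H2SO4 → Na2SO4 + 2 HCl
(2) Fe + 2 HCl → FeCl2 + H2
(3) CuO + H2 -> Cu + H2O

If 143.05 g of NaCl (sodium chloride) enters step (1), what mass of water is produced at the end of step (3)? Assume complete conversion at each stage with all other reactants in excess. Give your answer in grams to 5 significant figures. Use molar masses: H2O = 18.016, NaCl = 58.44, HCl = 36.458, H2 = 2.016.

22.050 g

n(NaCl) = 143.05 / 58.44 = 2.44781 mol.
Reaction (1): NaCl→HCl ratio 2:2 ⇒ n(HCl) = 2.44781 mol.
Reaction (2): HCl→H2 ratio 2:1 ⇒ n(H2) = 1.22390 mol.
Reaction (3): H2→H2O ratio 1:1 ⇒ n(H2O) = 1.22390 mol.
Mass of H2O = 1.22390 × 18.016 = 22.0499 g.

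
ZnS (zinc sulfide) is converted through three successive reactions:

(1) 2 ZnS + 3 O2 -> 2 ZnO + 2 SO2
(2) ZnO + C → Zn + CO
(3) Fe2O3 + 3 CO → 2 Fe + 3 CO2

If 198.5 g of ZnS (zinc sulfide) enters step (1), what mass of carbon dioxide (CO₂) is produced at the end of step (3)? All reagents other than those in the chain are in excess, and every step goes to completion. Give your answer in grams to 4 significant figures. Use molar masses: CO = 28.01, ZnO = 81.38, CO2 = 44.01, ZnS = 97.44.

89.66 g

n(ZnS) = 198.5 / 97.44 = 2.0372 mol.
Reaction (1): ZnS→ZnO ratio 2:2 ⇒ n(ZnO) = 2.0372 mol.
Reaction (2): ZnO→CO ratio 1:1 ⇒ n(CO) = 2.0372 mol.
Reaction (3): CO→CO2 ratio 3:3 ⇒ n(CO2) = 2.0372 mol.
Mass of CO2 = 2.0372 × 44.01 = 89.655 g.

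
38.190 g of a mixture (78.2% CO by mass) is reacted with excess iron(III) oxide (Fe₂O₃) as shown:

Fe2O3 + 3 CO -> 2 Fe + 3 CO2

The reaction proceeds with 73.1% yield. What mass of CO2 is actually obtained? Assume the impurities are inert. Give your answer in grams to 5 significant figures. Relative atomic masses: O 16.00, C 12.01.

Pure CO available = 38.190 g × 0.782 = 29.8646 g.
M(CO) = 12.01 + 16.00 = 28.01 g/mol.
M(CO2) = 12.01 + 2(16.00) = 44.01 g/mol.
n(CO) = 29.8646 g / 28.01 g/mol = 1.06621 mol.
From the equation the CO:CO2 mole ratio is 3:3, so n(CO2) = 1.06621 × 3/3 = 1.06621 mol.
Mass of CO2 = 1.06621 mol × 44.01 g/mol = 46.9240 g.
Actual mass collected = 46.9240 g × 0.731 = 34.3014 g.

34.301 g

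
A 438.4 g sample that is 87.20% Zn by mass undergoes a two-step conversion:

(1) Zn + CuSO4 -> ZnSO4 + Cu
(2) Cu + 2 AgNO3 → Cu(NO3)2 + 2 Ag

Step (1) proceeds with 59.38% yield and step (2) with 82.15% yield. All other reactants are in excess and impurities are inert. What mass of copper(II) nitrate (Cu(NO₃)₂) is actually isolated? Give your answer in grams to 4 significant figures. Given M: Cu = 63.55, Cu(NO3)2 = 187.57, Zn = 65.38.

535.0 g

Pure Zn = 438.4 × 0.8720 = 382.28 g.
n(Zn) = 382.28 / 65.38 = 5.8471 mol.
Step 1 (Zn:Cu = 1:1): theoretical n(Cu) = 5.8471 mol; at 59.38% yield, n(Cu) = 3.4720 mol.
Step 2 (Cu:Cu(NO3)2 = 1:1): theoretical n(Cu(NO3)2) = 3.4720 mol, so theoretical mass = 3.4720 × 187.57 = 651.25 g.
At 82.15% yield, actual mass of Cu(NO3)2 = 651.25 × 0.8215 = 535.00 g.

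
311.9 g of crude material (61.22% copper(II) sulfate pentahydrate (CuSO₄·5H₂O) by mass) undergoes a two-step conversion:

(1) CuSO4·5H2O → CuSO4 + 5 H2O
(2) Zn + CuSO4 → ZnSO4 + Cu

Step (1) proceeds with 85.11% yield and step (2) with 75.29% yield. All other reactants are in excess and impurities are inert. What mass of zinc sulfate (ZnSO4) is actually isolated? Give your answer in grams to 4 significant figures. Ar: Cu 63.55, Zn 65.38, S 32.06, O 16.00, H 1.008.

79.11 g

Pure CuSO4·5H2O = 311.9 × 0.6122 = 190.95 g.
M(CuSO4·5H2O) = 63.55 + 32.06 + 9(16.00) + 10(1.008) = 249.69 g/mol.
M(ZnSO4) = 65.38 + 32.06 + 4(16.00) = 161.44 g/mol.
n(CuSO4·5H2O) = 190.95 / 249.69 = 0.76473 mol.
Step 1 (CuSO4·5H2O:CuSO4 = 1:1): theoretical n(CuSO4) = 0.76473 mol; at 85.11% yield, n(CuSO4) = 0.65086 mol.
Step 2 (CuSO4:ZnSO4 = 1:1): theoretical n(ZnSO4) = 0.65086 mol, so theoretical mass = 0.65086 × 161.44 = 105.07 g.
At 75.29% yield, actual mass of ZnSO4 = 105.07 × 0.7529 = 79.111 g.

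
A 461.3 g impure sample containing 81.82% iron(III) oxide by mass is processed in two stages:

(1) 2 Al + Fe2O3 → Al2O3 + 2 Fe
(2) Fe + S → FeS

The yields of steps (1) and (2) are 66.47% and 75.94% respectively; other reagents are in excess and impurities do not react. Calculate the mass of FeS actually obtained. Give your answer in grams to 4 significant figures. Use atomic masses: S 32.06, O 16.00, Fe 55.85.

209.8 g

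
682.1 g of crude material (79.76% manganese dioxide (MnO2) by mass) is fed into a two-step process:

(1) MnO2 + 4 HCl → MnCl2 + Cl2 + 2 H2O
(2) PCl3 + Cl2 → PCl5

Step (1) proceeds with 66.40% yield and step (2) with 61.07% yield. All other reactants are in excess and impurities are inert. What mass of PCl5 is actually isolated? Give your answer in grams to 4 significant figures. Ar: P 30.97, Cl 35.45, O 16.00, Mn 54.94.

528.4 g

Pure MnO2 = 682.1 × 0.7976 = 544.04 g.
M(MnO2) = 54.94 + 2(16.00) = 86.94 g/mol.
M(PCl5) = 30.97 + 5(35.45) = 208.22 g/mol.
n(MnO2) = 544.04 / 86.94 = 6.2577 mol.
Step 1 (MnO2:Cl2 = 1:1): theoretical n(Cl2) = 6.2577 mol; at 66.40% yield, n(Cl2) = 4.1551 mol.
Step 2 (Cl2:PCl5 = 1:1): theoretical n(PCl5) = 4.1551 mol, so theoretical mass = 4.1551 × 208.22 = 865.18 g.
At 61.07% yield, actual mass of PCl5 = 865.18 × 0.6107 = 528.36 g.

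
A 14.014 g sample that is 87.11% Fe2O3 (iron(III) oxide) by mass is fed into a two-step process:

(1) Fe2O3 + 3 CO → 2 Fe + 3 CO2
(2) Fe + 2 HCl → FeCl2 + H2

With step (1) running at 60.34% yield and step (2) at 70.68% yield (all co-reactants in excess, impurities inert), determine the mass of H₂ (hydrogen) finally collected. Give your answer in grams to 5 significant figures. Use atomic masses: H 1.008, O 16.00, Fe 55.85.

0.13145 g

Pure Fe2O3 = 14.014 × 0.8711 = 12.2076 g.
M(Fe2O3) = 2(55.85) + 3(16.00) = 159.70 g/mol.
M(H2) = 2(1.008) = 2.016 g/mol.
n(Fe2O3) = 12.2076 / 159.70 = 0.0764408 mol.
Step 1 (Fe2O3:Fe = 1:2): theoretical n(Fe) = 0.152882 mol; at 60.34% yield, n(Fe) = 0.0922488 mol.
Step 2 (Fe:H2 = 1:1): theoretical n(H2) = 0.0922488 mol, so theoretical mass = 0.0922488 × 2.016 = 0.185973 g.
At 70.68% yield, actual mass of H2 = 0.185973 × 0.7068 = 0.131446 g.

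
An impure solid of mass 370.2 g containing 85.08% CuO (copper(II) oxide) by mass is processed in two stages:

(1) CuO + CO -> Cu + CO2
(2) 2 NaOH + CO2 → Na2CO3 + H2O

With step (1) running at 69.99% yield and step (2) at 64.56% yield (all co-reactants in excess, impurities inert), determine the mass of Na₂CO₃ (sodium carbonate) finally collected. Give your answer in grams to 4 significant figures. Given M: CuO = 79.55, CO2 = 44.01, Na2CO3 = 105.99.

Pure CuO = 370.2 × 0.8508 = 314.97 g.
n(CuO) = 314.97 / 79.55 = 3.9593 mol.
Step 1 (CuO:CO2 = 1:1): theoretical n(CO2) = 3.9593 mol; at 69.99% yield, n(CO2) = 2.7711 mol.
Step 2 (CO2:Na2CO3 = 1:1): theoretical n(Na2CO3) = 2.7711 mol, so theoretical mass = 2.7711 × 105.99 = 293.71 g.
At 64.56% yield, actual mass of Na2CO3 = 293.71 × 0.6456 = 189.62 g.

189.6 g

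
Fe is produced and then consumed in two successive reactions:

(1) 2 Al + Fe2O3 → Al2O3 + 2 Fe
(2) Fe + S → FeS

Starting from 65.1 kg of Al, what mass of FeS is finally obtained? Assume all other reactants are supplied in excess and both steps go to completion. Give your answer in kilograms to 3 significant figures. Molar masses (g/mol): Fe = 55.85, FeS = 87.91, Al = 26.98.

212 kg

65.1 kg = 65100 g.
n(Al) = 65100 / 26.98 = 2413 mol.
Step 1 gives a 2:2 ratio of Al to Fe, so n(Fe) = 2413 mol.
In step 2 the Fe:FeS ratio is 1:1, so n(FeS) = 2413 mol.
Mass of FeS = 2413 × 87.91 = 212100 g = 212 kg.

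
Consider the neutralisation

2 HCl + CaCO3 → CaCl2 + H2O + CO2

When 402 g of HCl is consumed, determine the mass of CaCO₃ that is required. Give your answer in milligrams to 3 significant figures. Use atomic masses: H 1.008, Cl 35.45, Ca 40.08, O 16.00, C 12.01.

M(HCl) = 1.008 + 35.45 = 36.458 g/mol.
M(CaCO3) = 40.08 + 12.01 + 3(16.00) = 100.09 g/mol.
n(HCl) = 402.0 g / 36.458 g/mol = 11.03 mol.
From the equation the HCl:CaCO3 mole ratio is 2:1, so n(CaCO3) = 11.03 × 1/2 = 5.513 mol.
Mass of CaCO3 = 5.513 mol × 100.09 g/mol = 551.8 g.
Converting to mg: 551.8 g = 552000 mg.

552000 mg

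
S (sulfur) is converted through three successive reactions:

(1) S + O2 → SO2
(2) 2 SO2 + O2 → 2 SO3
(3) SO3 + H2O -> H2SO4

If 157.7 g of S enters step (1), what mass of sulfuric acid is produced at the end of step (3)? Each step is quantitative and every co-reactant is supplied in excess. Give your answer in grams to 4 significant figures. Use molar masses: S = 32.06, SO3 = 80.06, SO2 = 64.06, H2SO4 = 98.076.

482.4 g

n(S) = 157.7 / 32.06 = 4.9189 mol.
Reaction (1): S→SO2 ratio 1:1 ⇒ n(SO2) = 4.9189 mol.
Reaction (2): SO2→SO3 ratio 2:2 ⇒ n(SO3) = 4.9189 mol.
Reaction (3): SO3→H2SO4 ratio 1:1 ⇒ n(H2SO4) = 4.9189 mol.
Mass of H2SO4 = 4.9189 × 98.076 = 482.43 g.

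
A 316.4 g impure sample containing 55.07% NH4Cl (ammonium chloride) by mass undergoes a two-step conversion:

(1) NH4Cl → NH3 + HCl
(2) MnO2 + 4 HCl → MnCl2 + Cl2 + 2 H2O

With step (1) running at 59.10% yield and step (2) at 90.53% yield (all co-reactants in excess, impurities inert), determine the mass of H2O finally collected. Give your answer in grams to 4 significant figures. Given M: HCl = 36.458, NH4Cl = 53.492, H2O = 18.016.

15.70 g

Pure NH4Cl = 316.4 × 0.5507 = 174.24 g.
n(NH4Cl) = 174.24 / 53.492 = 3.2573 mol.
Step 1 (NH4Cl:HCl = 1:1): theoretical n(HCl) = 3.2573 mol; at 59.10% yield, n(HCl) = 1.9251 mol.
Step 2 (HCl:H2O = 4:2): theoretical n(H2O) = 0.96254 mol, so theoretical mass = 0.96254 × 18.016 = 17.341 g.
At 90.53% yield, actual mass of H2O = 17.341 × 0.9053 = 15.699 g.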